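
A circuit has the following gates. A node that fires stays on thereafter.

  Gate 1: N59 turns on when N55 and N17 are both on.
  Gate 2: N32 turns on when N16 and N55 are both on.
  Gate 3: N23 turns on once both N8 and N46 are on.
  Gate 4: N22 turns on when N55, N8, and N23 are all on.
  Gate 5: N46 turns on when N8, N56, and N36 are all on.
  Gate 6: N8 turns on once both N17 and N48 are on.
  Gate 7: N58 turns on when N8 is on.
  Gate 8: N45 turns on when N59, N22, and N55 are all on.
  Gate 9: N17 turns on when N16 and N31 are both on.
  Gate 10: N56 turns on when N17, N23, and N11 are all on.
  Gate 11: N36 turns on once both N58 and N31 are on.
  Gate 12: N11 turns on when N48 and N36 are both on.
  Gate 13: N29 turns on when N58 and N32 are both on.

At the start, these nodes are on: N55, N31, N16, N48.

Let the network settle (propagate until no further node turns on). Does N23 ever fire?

N23 would need N8 and N46 (Gate 3), but N46 never turns on.

No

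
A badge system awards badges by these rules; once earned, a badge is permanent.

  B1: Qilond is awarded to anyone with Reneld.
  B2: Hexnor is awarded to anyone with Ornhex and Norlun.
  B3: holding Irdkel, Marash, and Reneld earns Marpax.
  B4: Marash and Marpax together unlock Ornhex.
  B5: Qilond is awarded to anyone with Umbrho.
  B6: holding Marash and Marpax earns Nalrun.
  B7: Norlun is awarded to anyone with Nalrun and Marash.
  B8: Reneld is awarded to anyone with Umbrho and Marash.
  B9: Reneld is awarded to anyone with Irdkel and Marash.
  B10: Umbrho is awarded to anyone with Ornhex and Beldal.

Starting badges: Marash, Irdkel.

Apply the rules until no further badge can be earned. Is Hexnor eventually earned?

With Irdkel and Marash, Reneld is earned (B9).
With Irdkel, Marash, and Reneld, Marpax is earned (B3).
With Marash and Marpax, Ornhex is earned (B4).
With Marash and Marpax, Nalrun is earned (B6).
With Nalrun and Marash, Norlun is earned (B7).
With Ornhex and Norlun, Hexnor is earned (B2).

Yes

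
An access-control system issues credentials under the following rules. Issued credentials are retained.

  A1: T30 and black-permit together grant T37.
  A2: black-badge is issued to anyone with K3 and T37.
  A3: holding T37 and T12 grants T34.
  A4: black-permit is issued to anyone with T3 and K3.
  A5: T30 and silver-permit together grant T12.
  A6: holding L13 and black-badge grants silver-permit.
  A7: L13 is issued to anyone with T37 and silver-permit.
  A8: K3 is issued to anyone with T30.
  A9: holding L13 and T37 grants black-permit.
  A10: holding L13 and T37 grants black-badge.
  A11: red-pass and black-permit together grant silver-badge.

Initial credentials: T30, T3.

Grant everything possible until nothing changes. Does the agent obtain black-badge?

Holding T30 grants K3 (A8).
Holding T3 and K3 grants black-permit (A4).
Holding T30 and black-permit grants T37 (A1).
Holding K3 and T37 grants black-badge (A2).

Yes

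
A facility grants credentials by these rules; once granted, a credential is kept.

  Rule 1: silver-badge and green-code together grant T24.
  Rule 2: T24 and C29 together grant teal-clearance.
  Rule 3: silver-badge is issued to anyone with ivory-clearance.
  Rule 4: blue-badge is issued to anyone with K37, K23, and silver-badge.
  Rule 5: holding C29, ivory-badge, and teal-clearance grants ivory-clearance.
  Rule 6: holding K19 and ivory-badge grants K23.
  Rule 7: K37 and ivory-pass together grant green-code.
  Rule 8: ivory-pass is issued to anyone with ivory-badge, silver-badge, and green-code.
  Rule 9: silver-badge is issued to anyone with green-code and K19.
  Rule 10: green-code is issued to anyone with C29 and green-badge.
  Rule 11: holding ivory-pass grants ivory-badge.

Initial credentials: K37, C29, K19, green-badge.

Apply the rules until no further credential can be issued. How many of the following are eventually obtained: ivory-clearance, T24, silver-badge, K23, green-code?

3

Holding C29 and green-badge grants green-code (Rule 10).
Holding green-code and K19 grants silver-badge (Rule 9).
Holding silver-badge and green-code grants T24 (Rule 1).
ivory-clearance would need C29, ivory-badge, and teal-clearance (Rule 5), but ivory-badge is never granted.
T24: reached.
silver-badge: reached.
K23 would need K19 and ivory-badge (Rule 6), but ivory-badge is never granted.
green-code: reached.
Reached: T24, silver-badge, and green-code — 3 of the 5.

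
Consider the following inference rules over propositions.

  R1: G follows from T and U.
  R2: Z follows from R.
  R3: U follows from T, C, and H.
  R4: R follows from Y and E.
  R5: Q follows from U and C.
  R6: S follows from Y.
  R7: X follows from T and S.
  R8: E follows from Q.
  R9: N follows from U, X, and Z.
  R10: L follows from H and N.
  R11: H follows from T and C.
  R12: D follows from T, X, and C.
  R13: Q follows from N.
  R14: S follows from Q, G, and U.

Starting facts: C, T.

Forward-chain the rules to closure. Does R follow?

R would need Y and E (R4), but Y is never established.

No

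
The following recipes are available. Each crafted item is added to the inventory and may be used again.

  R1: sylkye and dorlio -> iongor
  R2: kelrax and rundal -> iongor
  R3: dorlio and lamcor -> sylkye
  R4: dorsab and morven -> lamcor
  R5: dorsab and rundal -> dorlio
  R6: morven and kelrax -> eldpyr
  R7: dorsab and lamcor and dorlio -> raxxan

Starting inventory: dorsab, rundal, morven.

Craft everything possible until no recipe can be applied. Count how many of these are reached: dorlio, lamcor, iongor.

3

Using R5, dorsab and rundal make dorlio.
dorsab and morven -> lamcor (R4).
Using R3, dorlio and lamcor make sylkye.
Using R1, sylkye and dorlio make iongor.
dorlio: reached.
lamcor: reached.
iongor: reached.
All 3 are reached.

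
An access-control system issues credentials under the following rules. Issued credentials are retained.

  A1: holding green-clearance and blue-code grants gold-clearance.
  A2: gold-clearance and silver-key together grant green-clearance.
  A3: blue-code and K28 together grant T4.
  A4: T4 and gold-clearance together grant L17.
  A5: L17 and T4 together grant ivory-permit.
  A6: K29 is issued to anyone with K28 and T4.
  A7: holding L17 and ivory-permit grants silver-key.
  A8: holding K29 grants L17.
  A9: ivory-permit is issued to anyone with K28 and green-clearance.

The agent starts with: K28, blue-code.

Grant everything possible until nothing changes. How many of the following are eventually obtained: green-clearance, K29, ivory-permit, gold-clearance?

Holding blue-code and K28 grants T4 (A3).
Holding K28 and T4 grants K29 (A6).
Holding K29 grants L17 (A8).
Holding L17 and T4 grants ivory-permit (A5).
green-clearance would need gold-clearance and silver-key (A2), but gold-clearance is never granted.
K29: reached.
ivory-permit: reached.
gold-clearance would need green-clearance and blue-code (A1), but green-clearance is never granted.
Reached: K29 and ivory-permit — 2 of the 4.

2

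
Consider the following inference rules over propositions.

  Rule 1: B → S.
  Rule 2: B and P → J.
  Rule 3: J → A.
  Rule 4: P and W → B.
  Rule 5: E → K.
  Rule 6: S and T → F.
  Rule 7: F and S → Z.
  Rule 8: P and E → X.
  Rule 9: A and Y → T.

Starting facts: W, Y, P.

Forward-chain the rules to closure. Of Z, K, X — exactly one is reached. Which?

P and W hold, so B follows (Rule 4).
From B and P, Rule 2 gives J.
B holds, so S follows (Rule 1).
From J, Rule 3 gives A.
From A and Y, Rule 9 gives T.
S and T hold, so F follows (Rule 6).
F and S hold, so Z follows (Rule 7).
K would need E (Rule 5), but E is never established. X would need P and E (Rule 8), but E is never established.

Z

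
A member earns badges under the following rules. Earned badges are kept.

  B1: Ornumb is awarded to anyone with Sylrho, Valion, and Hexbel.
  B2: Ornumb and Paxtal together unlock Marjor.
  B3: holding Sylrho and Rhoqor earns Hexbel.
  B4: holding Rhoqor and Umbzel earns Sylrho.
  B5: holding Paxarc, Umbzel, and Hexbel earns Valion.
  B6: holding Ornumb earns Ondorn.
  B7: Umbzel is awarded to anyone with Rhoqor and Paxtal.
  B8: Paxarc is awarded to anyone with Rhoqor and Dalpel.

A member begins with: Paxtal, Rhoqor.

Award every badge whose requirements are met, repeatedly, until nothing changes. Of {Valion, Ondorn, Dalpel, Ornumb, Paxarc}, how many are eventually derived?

0

Valion would need Paxarc, Umbzel, and Hexbel (B5), but Paxarc is never earned.
Ondorn would need Ornumb (B6), but Ornumb is never earned.
No rule produces Dalpel, and it is not given.
Ornumb would need Sylrho, Valion, and Hexbel (B1), but Valion is never earned.
Paxarc would need Rhoqor and Dalpel (B8), but Dalpel is never earned.
None of the 5 are reached.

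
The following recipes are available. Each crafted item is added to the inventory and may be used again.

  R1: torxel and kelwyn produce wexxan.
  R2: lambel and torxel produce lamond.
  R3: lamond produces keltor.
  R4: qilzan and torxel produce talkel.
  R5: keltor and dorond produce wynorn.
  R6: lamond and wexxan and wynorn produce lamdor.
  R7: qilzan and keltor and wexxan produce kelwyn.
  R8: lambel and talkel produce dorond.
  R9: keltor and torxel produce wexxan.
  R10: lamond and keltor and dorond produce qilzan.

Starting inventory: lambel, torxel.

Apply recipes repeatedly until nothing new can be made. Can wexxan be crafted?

Using R2, lambel and torxel make lamond.
lamond → keltor (R3).
Using R9, keltor and torxel make wexxan.

Yes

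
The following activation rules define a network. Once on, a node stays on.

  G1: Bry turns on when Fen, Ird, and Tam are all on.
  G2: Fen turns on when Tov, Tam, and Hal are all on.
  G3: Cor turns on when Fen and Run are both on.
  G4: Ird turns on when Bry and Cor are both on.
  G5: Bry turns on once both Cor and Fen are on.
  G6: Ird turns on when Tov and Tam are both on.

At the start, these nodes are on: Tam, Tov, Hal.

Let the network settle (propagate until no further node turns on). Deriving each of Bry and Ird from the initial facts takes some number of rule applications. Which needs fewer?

Ird: Tov and Tam are on, so Ird turns on (G6). [1 rule application]
Bry: Tov and Tam are on, so Ird turns on (G6). G2: Tov, Tam, and Hal on → Fen on. Fen, Ird, and Tam are on, so Bry turns on (G1). [3 rule applications]
Ird needs fewer.

Ird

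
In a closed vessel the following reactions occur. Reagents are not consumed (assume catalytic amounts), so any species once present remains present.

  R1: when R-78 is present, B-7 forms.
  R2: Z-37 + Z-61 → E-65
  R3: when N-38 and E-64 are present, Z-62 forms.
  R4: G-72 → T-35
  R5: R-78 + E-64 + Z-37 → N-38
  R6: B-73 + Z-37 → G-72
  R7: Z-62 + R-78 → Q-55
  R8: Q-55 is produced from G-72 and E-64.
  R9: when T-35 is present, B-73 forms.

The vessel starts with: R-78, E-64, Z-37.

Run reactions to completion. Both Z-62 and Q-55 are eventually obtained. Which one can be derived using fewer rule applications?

Z-62

Z-62: R-78, E-64, and Z-37 present → N-38 forms (R5). N-38 and E-64 present → Z-62 forms (R3). [2 rule applications]
Q-55: R-78, E-64, and Z-37 present → N-38 forms (R5). N-38 and E-64 present → Z-62 forms (R3). Z-62 and R-78 present → Q-55 forms (R7). [3 rule applications]
Z-62 needs fewer.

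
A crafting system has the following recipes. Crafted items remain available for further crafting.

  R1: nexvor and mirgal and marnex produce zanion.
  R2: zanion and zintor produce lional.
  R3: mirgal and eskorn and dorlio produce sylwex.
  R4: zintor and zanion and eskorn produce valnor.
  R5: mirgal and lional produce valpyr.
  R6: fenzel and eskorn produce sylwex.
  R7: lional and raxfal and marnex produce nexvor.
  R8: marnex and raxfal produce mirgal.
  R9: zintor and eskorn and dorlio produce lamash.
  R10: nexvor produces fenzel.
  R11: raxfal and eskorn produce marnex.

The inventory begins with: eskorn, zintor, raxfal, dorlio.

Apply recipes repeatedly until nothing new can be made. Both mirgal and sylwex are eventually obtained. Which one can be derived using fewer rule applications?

mirgal

mirgal: Using R11, raxfal and eskorn make marnex. marnex and raxfal → mirgal (R8). [2 rule applications]
sylwex: raxfal and eskorn → marnex (R11). marnex and raxfal → mirgal (R8). Using R3, mirgal, eskorn, and dorlio make sylwex. [3 rule applications]
mirgal needs fewer.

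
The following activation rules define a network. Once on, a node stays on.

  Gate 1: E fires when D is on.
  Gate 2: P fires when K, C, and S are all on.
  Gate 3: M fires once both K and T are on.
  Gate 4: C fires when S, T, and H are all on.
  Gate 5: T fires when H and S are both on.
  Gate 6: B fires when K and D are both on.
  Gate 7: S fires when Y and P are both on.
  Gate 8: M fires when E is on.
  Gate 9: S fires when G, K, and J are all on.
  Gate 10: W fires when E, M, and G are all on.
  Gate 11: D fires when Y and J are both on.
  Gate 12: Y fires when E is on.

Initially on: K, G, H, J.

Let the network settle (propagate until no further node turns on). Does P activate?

Yes

G, K, and J are on, so S fires (Gate 9).
Gate 5: H and S on → T on.
Gate 4: S, T, and H on → C on.
K, C, and S are on, so P fires (Gate 2).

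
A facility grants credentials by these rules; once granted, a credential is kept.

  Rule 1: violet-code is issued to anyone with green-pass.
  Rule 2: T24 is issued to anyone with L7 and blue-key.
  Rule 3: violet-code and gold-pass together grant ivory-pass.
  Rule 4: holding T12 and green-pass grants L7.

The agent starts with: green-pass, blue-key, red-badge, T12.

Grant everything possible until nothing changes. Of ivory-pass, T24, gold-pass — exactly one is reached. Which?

T24

Holding T12 and green-pass grants L7 (Rule 4).
Holding L7 and blue-key grants T24 (Rule 2).
No rule produces gold-pass, and it is not given. ivory-pass would need violet-code and gold-pass (Rule 3), but gold-pass is never granted.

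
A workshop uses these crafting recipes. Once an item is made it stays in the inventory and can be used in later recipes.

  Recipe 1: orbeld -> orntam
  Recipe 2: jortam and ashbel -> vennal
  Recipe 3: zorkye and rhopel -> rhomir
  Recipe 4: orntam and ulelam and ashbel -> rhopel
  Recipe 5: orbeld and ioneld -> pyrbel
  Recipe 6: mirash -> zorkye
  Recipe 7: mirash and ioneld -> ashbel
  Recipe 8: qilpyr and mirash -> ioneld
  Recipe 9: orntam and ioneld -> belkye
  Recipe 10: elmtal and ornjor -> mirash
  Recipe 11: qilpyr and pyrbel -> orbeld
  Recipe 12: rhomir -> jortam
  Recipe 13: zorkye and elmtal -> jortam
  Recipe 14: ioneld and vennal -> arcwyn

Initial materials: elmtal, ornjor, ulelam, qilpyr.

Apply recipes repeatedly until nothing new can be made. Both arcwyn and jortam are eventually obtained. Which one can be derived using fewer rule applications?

jortam

jortam: elmtal and ornjor -> mirash (Recipe 10). mirash -> zorkye (Recipe 6). Using Recipe 13, zorkye and elmtal make jortam. [3 rule applications]
arcwyn: Using Recipe 10, elmtal and ornjor make mirash. qilpyr and mirash -> ioneld (Recipe 8). Using Recipe 6, mirash makes zorkye. zorkye and elmtal -> jortam (Recipe 13). mirash and ioneld -> ashbel (Recipe 7). Using Recipe 2, jortam and ashbel make vennal. ioneld and vennal -> arcwyn (Recipe 14). [7 rule applications]
jortam needs fewer.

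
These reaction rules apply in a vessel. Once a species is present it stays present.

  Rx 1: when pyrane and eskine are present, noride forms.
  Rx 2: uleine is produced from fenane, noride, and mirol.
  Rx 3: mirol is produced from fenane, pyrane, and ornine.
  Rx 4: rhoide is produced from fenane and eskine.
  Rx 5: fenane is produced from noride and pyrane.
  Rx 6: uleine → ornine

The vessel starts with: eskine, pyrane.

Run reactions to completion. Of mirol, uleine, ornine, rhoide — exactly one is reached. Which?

rhoide

pyrane and eskine present → noride forms (Rx 1).
noride and pyrane present → fenane forms (Rx 5).
fenane and eskine present → rhoide forms (Rx 4).
uleine would need fenane, noride, and mirol (Rx 2), but mirol never forms. ornine would need uleine (Rx 6), but uleine never forms. mirol would need fenane, pyrane, and ornine (Rx 3), but ornine never forms.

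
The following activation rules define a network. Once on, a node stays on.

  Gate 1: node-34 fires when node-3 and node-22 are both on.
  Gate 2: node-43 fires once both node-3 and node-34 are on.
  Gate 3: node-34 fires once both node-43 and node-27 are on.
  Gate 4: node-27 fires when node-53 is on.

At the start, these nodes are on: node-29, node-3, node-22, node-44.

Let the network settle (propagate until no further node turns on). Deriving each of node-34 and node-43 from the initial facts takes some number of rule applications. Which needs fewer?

node-34: Gate 1: node-3 and node-22 on → node-34 on. [1 rule application]
node-43: Gate 1: node-3 and node-22 on → node-34 on. Gate 2: node-3 and node-34 on → node-43 on. [2 rule applications]
node-34 needs fewer.

node-34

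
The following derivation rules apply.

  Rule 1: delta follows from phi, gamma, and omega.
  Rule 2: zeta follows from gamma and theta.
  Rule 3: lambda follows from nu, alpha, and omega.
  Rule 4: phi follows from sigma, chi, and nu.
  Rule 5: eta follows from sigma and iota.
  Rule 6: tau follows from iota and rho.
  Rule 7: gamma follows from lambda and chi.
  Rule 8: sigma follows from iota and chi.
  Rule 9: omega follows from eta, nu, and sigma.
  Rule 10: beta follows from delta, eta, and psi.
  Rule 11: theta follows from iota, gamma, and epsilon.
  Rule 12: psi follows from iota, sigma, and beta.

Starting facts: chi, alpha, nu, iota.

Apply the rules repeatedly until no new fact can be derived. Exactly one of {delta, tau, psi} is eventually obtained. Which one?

From iota and chi, Rule 8 gives sigma.
From sigma, chi, and nu, Rule 4 gives phi.
From sigma and iota, Rule 5 gives eta.
From eta, nu, and sigma, Rule 9 gives omega.
From nu, alpha, and omega, Rule 3 gives lambda.
lambda and chi hold, so gamma follows (Rule 7).
phi, gamma, and omega hold, so delta follows (Rule 1).
tau would need iota and rho (Rule 6), but rho is never established. psi would need iota, sigma, and beta (Rule 12), but beta is never established.

delta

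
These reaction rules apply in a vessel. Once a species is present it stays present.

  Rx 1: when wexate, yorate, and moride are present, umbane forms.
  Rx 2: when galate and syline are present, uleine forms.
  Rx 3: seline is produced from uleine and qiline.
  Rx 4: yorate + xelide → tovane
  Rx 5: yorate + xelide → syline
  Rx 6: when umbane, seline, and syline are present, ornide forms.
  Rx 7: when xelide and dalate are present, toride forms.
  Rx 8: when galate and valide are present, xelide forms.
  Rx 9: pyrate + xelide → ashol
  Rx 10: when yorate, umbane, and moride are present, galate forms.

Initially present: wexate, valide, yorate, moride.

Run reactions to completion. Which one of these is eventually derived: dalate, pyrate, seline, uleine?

uleine

wexate, yorate, and moride present → umbane forms (Rx 1).
yorate, umbane, and moride present → galate forms (Rx 10).
galate and valide present → xelide forms (Rx 8).
yorate and xelide present → syline forms (Rx 5).
galate and syline present → uleine forms (Rx 2).
No rule produces dalate, and it is not given. seline would need uleine and qiline (Rx 3), but qiline never forms. No rule produces pyrate, and it is not given.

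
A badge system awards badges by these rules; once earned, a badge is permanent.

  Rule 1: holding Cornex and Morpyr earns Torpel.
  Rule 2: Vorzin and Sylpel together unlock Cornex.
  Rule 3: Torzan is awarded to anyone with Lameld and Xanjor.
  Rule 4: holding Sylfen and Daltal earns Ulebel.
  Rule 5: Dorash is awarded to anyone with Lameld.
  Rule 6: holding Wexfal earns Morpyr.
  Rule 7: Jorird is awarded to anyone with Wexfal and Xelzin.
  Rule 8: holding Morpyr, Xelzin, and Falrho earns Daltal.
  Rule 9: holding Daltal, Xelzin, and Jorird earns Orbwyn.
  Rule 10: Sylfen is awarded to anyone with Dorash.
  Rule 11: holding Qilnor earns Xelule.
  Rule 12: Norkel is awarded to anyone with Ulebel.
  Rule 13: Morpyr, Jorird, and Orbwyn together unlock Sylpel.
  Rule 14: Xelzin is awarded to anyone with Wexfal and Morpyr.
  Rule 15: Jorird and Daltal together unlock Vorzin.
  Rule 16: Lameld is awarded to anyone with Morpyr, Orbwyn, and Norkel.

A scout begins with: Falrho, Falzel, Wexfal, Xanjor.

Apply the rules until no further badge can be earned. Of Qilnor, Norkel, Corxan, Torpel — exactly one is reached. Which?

With Wexfal, Morpyr is earned (Rule 6).
With Wexfal and Morpyr, Xelzin is earned (Rule 14).
With Morpyr, Xelzin, and Falrho, Daltal is earned (Rule 8).
With Wexfal and Xelzin, Jorird is earned (Rule 7).
With Jorird and Daltal, Vorzin is earned (Rule 15).
With Daltal, Xelzin, and Jorird, Orbwyn is earned (Rule 9).
With Morpyr, Jorird, and Orbwyn, Sylpel is earned (Rule 13).
With Vorzin and Sylpel, Cornex is earned (Rule 2).
With Cornex and Morpyr, Torpel is earned (Rule 1).
No rule produces Qilnor, and it is not given. Norkel would need Ulebel (Rule 12), but Ulebel is never earned. No rule produces Corxan, and it is not given.

Torpel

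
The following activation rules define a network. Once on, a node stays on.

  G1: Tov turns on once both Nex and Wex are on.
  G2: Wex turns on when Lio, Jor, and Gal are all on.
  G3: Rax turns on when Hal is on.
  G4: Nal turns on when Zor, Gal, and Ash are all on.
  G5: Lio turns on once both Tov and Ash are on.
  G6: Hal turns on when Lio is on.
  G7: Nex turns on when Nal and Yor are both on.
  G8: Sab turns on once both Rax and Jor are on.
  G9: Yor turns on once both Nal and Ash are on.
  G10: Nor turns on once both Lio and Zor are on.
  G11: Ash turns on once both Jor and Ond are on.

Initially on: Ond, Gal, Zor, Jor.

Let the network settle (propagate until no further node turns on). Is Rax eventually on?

No

Rax would need Hal (G3), but Hal never turns on.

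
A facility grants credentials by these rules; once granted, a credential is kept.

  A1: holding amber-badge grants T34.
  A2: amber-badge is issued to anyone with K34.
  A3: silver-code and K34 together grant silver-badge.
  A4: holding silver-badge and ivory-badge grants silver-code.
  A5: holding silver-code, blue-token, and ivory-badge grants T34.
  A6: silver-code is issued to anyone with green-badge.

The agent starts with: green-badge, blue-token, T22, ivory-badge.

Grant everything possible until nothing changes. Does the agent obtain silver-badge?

No

silver-badge would need silver-code and K34 (A3), but K34 is never granted.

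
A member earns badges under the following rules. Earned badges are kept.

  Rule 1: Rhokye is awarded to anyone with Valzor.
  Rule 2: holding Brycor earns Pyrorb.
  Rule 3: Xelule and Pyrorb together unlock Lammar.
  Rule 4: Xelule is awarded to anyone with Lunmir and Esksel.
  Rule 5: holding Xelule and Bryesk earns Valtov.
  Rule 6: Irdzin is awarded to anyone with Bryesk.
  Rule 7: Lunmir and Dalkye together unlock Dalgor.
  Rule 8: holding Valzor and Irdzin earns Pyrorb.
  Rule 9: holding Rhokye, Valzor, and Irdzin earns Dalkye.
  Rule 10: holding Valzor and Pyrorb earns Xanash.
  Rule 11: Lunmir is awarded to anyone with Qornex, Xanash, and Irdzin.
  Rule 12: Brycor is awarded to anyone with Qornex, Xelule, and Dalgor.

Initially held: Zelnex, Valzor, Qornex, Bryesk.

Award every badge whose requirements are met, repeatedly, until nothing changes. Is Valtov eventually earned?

No

Valtov would need Xelule and Bryesk (Rule 5), but Xelule is never earned.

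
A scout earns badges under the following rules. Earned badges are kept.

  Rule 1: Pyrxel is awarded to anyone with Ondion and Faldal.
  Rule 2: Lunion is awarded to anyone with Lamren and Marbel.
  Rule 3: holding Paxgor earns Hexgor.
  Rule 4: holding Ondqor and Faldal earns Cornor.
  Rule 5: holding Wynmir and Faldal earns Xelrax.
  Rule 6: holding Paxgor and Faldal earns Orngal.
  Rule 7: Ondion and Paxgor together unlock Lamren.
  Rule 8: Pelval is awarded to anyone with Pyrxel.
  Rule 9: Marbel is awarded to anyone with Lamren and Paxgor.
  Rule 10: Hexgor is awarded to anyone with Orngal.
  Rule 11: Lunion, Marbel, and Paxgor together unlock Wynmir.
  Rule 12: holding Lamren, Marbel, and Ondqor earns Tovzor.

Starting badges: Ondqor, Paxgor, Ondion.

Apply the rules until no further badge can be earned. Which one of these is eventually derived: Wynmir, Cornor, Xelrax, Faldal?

Wynmir

With Ondion and Paxgor, Lamren is earned (Rule 7).
With Lamren and Paxgor, Marbel is earned (Rule 9).
With Lamren and Marbel, Lunion is earned (Rule 2).
With Lunion, Marbel, and Paxgor, Wynmir is earned (Rule 11).
Cornor would need Ondqor and Faldal (Rule 4), but Faldal is never earned. No rule produces Faldal, and it is not given. Xelrax would need Wynmir and Faldal (Rule 5), but Faldal is never earned.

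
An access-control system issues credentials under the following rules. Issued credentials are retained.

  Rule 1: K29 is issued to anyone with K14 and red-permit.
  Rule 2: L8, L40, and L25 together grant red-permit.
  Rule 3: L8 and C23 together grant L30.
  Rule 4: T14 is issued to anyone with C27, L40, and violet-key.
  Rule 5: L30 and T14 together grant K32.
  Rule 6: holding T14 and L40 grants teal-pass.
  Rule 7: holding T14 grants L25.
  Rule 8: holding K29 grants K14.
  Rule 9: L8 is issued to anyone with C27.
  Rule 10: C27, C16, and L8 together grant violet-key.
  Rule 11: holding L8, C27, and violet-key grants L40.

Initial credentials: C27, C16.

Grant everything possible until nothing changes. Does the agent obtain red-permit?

Yes

Holding C27 grants L8 (Rule 9).
Holding C27, C16, and L8 grants violet-key (Rule 10).
Holding L8, C27, and violet-key grants L40 (Rule 11).
Holding C27, L40, and violet-key grants T14 (Rule 4).
Holding T14 grants L25 (Rule 7).
Holding L8, L40, and L25 grants red-permit (Rule 2).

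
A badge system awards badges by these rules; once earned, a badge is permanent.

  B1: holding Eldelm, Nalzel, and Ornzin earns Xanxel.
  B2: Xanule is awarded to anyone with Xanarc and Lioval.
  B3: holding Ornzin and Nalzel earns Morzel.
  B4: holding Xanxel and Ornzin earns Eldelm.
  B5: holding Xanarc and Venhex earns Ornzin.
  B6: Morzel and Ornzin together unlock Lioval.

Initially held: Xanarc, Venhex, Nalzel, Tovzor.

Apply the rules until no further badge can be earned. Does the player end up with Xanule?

Yes

With Xanarc and Venhex, Ornzin is earned (B5).
With Ornzin and Nalzel, Morzel is earned (B3).
With Morzel and Ornzin, Lioval is earned (B6).
With Xanarc and Lioval, Xanule is earned (B2).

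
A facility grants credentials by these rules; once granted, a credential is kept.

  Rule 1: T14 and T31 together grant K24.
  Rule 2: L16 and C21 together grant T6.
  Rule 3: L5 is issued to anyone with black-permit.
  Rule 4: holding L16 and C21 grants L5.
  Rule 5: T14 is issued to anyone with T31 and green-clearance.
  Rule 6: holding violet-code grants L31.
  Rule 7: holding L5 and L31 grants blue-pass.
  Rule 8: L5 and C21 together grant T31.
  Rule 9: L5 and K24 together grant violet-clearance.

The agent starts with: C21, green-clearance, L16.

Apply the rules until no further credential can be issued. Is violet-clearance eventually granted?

Yes

Holding L16 and C21 grants L5 (Rule 4).
Holding L5 and C21 grants T31 (Rule 8).
Holding T31 and green-clearance grants T14 (Rule 5).
Holding T14 and T31 grants K24 (Rule 1).
Holding L5 and K24 grants violet-clearance (Rule 9).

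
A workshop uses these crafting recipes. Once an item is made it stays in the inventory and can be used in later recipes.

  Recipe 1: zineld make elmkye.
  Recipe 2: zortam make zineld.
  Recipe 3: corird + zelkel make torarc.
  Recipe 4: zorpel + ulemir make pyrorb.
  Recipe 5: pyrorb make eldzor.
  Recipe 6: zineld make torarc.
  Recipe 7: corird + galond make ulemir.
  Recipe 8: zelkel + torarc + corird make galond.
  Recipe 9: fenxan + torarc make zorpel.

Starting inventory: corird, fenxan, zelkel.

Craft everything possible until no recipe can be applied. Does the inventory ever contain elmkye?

elmkye would need zineld (Recipe 1), but zineld is never obtained.

No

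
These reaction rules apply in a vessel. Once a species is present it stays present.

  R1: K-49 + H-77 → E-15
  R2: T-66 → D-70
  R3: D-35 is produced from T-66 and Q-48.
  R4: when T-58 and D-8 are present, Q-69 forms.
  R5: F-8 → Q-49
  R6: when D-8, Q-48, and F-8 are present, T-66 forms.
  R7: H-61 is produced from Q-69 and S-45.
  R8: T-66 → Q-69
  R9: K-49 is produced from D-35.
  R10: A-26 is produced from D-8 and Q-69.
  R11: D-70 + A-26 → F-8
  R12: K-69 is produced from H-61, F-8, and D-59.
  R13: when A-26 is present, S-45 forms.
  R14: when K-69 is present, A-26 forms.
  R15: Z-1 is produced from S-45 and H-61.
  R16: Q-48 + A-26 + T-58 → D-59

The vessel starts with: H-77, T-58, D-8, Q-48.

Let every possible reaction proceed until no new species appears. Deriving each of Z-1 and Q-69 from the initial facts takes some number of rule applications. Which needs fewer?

Q-69

Q-69: T-58 and D-8 present → Q-69 forms (R4). [1 rule application]
Z-1: T-58 and D-8 present → Q-69 forms (R4). D-8 and Q-69 present → A-26 forms (R10). A-26 present → S-45 forms (R13). Q-69 and S-45 present → H-61 forms (R7). S-45 and H-61 present → Z-1 forms (R15). [5 rule applications]
Q-69 needs fewer.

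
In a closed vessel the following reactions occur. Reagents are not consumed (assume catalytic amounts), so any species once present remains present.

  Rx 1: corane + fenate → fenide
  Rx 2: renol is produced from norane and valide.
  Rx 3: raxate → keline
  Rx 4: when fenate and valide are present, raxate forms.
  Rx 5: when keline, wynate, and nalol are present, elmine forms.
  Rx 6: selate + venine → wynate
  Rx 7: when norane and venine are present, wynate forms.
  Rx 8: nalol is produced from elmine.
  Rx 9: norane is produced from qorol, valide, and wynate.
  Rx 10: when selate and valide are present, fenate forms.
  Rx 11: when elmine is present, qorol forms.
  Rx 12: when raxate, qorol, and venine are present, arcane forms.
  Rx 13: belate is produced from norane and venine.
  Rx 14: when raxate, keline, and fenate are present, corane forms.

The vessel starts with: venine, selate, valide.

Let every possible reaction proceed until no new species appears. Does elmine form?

elmine would need keline, wynate, and nalol (Rx 5), but nalol never forms.

No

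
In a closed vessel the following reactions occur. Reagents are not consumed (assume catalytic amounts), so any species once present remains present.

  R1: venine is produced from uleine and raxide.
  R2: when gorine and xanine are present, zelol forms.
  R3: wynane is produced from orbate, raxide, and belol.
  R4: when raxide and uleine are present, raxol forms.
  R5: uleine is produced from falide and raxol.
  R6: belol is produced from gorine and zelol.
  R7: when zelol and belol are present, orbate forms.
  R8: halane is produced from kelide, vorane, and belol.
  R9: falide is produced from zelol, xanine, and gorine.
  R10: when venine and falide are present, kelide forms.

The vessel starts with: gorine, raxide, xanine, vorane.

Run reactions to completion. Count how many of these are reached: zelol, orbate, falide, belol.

4

gorine and xanine present → zelol forms (R2).
gorine and zelol present → belol forms (R6).
zelol, xanine, and gorine present → falide forms (R9).
zelol and belol present → orbate forms (R7).
zelol: reached.
orbate: reached.
falide: reached.
belol: reached.
All 4 are reached.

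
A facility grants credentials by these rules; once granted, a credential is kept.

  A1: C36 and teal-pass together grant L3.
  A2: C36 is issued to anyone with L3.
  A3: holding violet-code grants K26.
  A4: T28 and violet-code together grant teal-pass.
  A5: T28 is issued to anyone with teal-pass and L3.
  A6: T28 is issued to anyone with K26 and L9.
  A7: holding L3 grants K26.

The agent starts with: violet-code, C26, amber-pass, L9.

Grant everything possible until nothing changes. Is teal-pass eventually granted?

Yes

Holding violet-code grants K26 (A3).
Holding K26 and L9 grants T28 (A6).
Holding T28 and violet-code grants teal-pass (A4).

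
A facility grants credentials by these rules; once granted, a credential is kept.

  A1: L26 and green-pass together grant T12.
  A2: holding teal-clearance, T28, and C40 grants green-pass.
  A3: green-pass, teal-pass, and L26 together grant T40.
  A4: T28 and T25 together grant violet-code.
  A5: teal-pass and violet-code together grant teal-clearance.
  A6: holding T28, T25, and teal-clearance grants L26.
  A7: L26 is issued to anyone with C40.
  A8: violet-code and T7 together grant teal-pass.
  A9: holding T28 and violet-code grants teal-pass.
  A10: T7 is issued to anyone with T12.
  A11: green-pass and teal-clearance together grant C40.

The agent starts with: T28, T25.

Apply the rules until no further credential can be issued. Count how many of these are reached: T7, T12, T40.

T7 would need T12 (A10), but T12 is never granted.
T12 would need L26 and green-pass (A1), but green-pass is never granted.
T40 would need green-pass, teal-pass, and L26 (A3), but green-pass is never granted.
None of the 3 are reached.

0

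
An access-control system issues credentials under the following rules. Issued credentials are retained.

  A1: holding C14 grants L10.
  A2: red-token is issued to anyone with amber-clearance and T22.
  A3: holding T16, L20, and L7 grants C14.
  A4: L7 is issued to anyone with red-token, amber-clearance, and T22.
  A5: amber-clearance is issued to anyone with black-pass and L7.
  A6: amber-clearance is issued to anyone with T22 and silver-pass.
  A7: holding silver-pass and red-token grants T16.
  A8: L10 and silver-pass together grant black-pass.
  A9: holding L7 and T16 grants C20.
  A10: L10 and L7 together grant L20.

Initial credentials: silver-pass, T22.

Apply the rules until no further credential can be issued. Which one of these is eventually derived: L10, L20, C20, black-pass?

C20

Holding T22 and silver-pass grants amber-clearance (A6).
Holding amber-clearance and T22 grants red-token (A2).
Holding red-token, amber-clearance, and T22 grants L7 (A4).
Holding silver-pass and red-token grants T16 (A7).
Holding L7 and T16 grants C20 (A9).
black-pass would need L10 and silver-pass (A8), but L10 is never granted. L20 would need L10 and L7 (A10), but L10 is never granted. L10 would need C14 (A1), but C14 is never granted.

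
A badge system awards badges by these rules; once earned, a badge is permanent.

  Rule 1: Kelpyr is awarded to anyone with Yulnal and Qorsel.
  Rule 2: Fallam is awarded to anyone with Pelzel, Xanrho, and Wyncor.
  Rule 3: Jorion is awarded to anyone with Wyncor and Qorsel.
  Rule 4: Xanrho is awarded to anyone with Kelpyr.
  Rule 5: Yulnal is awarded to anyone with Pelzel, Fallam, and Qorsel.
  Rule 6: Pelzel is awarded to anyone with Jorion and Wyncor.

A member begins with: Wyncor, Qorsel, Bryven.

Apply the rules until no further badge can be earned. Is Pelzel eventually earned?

Yes

With Wyncor and Qorsel, Jorion is earned (Rule 3).
With Jorion and Wyncor, Pelzel is earned (Rule 6).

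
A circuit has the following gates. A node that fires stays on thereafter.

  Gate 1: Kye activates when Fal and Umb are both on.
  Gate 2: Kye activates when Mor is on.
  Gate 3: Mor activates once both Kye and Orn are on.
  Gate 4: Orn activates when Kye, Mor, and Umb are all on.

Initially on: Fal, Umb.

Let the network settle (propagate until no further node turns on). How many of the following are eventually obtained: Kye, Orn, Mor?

Gate 1: Fal and Umb on → Kye on.
Kye: reached.
Orn would need Kye, Mor, and Umb (Gate 4), but Mor never turns on.
Mor would need Kye and Orn (Gate 3), but Orn never turns on.
Reached: Kye — 1 of the 3.

1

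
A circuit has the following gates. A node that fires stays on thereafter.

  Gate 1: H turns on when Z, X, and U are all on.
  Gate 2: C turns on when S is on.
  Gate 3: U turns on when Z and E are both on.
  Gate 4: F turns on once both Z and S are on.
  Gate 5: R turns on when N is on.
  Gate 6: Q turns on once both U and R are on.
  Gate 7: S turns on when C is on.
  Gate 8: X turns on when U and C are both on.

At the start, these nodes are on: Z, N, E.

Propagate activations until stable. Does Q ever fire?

Yes

Z and E are on, so U turns on (Gate 3).
Gate 5: N on → R on.
U and R are on, so Q turns on (Gate 6).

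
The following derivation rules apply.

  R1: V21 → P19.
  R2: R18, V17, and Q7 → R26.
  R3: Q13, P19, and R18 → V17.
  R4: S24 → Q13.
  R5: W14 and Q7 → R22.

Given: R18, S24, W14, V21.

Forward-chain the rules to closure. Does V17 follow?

From V21, R1 gives P19.
From S24, R4 gives Q13.
From Q13, P19, and R18, R3 gives V17.

Yes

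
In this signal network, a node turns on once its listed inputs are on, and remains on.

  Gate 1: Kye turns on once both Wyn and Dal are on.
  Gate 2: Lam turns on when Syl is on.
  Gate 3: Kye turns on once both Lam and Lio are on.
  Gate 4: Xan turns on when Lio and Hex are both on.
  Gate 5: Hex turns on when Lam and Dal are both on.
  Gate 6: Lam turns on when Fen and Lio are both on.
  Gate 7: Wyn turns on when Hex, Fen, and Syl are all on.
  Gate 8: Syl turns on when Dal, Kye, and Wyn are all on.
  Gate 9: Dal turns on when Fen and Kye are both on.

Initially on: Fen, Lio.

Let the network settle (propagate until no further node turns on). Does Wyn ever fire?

No

Wyn would need Hex, Fen, and Syl (Gate 7), but Syl never turns on.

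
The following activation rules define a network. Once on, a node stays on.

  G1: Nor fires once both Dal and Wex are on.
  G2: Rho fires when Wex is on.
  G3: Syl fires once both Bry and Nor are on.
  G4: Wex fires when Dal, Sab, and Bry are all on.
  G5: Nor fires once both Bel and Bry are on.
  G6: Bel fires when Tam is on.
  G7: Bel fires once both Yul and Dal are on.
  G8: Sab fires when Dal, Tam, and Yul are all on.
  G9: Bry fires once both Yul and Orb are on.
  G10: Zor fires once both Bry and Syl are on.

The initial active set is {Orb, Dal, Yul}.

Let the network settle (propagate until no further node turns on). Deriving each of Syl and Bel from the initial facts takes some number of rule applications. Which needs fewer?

Bel

Bel: G7: Yul and Dal on → Bel on. [1 rule application]
Syl: G7: Yul and Dal on → Bel on. Yul and Orb are on, so Bry fires (G9). Bel and Bry are on, so Nor fires (G5). G3: Bry and Nor on → Syl on. [4 rule applications]
Bel needs fewer.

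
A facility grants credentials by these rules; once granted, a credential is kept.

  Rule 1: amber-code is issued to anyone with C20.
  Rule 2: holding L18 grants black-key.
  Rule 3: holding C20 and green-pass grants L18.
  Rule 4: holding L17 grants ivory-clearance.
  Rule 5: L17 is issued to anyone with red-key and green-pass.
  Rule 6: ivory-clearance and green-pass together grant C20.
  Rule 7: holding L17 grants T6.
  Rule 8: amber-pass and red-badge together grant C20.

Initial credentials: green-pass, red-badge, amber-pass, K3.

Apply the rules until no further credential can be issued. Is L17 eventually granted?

L17 would need red-key and green-pass (Rule 5), but red-key is never granted.

No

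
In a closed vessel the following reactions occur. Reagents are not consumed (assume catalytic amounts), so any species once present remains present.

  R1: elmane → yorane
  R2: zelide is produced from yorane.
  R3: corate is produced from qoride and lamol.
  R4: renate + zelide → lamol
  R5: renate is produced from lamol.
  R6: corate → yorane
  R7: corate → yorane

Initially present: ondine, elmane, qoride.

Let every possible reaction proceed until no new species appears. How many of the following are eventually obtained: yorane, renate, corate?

elmane present → yorane forms (R1).
yorane: reached.
renate would need lamol (R5), but lamol never forms.
corate would need qoride and lamol (R3), but lamol never forms.
Reached: yorane — 1 of the 3.

1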